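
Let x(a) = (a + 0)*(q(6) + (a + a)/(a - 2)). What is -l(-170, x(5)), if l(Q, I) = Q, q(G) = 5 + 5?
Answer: 170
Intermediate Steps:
q(G) = 10
x(a) = a*(10 + 2*a/(-2 + a)) (x(a) = (a + 0)*(10 + (a + a)/(a - 2)) = a*(10 + (2*a)/(-2 + a)) = a*(10 + 2*a/(-2 + a)))
-l(-170, x(5)) = -1*(-170) = 170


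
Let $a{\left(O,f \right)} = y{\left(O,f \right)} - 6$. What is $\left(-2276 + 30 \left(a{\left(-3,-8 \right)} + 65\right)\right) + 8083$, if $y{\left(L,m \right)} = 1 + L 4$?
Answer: $7247$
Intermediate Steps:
$y{\left(L,m \right)} = 1 + 4 L$
$a{\left(O,f \right)} = -5 + 4 O$ ($a{\left(O,f \right)} = \left(1 + 4 O\right) - 6 = -5 + 4 O$)
$\left(-2276 + 30 \left(a{\left(-3,-8 \right)} + 65\right)\right) + 8083 = \left(-2276 + 30 \left(\left(-5 + 4 \left(-3\right)\right) + 65\right)\right) + 8083 = \left(-2276 + 30 \left(\left(-5 - 12\right) + 65\right)\right) + 8083 = \left(-2276 + 30 \left(-17 + 65\right)\right) + 8083 = \left(-2276 + 30 \cdot 48\right) + 8083 = \left(-2276 + 1440\right) + 8083 = -836 + 8083 = 7247$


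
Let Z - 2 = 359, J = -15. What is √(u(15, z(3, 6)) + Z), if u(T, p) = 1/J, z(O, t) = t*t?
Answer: √81210/15 ≈ 18.998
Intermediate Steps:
Z = 361 (Z = 2 + 359 = 361)
z(O, t) = t²
u(T, p) = -1/15 (u(T, p) = 1/(-15) = -1/15)
√(u(15, z(3, 6)) + Z) = √(-1/15 + 361) = √(5414/15) = √81210/15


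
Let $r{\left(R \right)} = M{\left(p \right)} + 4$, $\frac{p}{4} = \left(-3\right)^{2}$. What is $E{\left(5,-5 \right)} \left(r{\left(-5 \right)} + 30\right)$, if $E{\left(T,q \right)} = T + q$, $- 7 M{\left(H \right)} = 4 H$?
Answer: $0$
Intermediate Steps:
$p = 36$ ($p = 4 \left(-3\right)^{2} = 4 \cdot 9 = 36$)
$M{\left(H \right)} = - \frac{4 H}{7}$
$r{\left(R \right)} = - \frac{116}{7}$ ($r{\left(R \right)} = \left(- \frac{4}{7}\right) 36 + 4 = - \frac{144}{7} + 4 = - \frac{116}{7}$)
$E{\left(5,-5 \right)} \left(r{\left(-5 \right)} + 30\right) = \left(5 - 5\right) \left(- \frac{116}{7} + 30\right) = 0 \cdot \frac{94}{7} = 0$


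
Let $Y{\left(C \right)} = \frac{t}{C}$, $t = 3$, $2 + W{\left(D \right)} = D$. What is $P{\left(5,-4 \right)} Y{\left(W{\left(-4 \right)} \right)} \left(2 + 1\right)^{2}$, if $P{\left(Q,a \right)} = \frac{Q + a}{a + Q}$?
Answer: $- \frac{9}{2} \approx -4.5$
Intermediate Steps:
$W{\left(D \right)} = -2 + D$
$P{\left(Q,a \right)} = 1$ ($P{\left(Q,a \right)} = \frac{Q + a}{Q + a} = 1$)
$Y{\left(C \right)} = \frac{3}{C}$
$P{\left(5,-4 \right)} Y{\left(W{\left(-4 \right)} \right)} \left(2 + 1\right)^{2} = 1 \frac{3}{-2 - 4} \left(2 + 1\right)^{2} = 1 \frac{3}{-6} \cdot 3^{2} = 1 \cdot 3 \left(- \frac{1}{6}\right) 9 = 1 \left(- \frac{1}{2}\right) 9 = \left(- \frac{1}{2}\right) 9 = - \frac{9}{2}$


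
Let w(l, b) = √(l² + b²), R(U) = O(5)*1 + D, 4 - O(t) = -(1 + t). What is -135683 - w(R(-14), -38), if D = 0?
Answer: -135683 - 2*√386 ≈ -1.3572e+5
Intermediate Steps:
O(t) = 5 + t (O(t) = 4 - (-1)*(1 + t) = 4 - (-1 - t) = 4 + (1 + t) = 5 + t)
R(U) = 10 (R(U) = (5 + 5)*1 + 0 = 10*1 + 0 = 10 + 0 = 10)
w(l, b) = √(b² + l²)
-135683 - w(R(-14), -38) = -135683 - √((-38)² + 10²) = -135683 - √(1444 + 100) = -135683 - √1544 = -135683 - 2*√386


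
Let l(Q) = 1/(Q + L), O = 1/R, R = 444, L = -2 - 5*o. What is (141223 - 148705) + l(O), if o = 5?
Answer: -89687178/11987 ≈ -7482.0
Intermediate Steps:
L = -27 (L = -2 - 5*5 = -2 - 25 = -27)
O = 1/444 ≈ 0.0022523
l(Q) = 1/(-27 + Q) (l(Q) = 1/(Q - 27) = 1/(-27 + Q))
(141223 - 148705) + l(O) = (141223 - 148705) + 1/(-27 + 1/444) = -7482 + 1/(-11987/444) = -7482 - 444/11987 = -89687178/11987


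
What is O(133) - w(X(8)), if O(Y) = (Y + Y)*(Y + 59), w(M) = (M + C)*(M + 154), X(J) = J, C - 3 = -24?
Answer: 53178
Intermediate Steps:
C = -21 (C = 3 - 24 = -21)
w(M) = (-21 + M)*(154 + M) (w(M) = (M - 21)*(M + 154) = (-21 + M)*(154 + M))
O(Y) = 2*Y*(59 + Y) (O(Y) = (2*Y)*(59 + Y) = 2*Y*(59 + Y))
O(133) - w(X(8)) = 2*133*(59 + 133) - (-3234 + 8² + 133*8) = 2*133*192 - (-3234 + 64 + 1064) = 51072 - 1*(-2106) = 51072 + 2106 = 53178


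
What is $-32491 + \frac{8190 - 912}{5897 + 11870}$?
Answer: $- \frac{577260319}{17767} \approx -32491.0$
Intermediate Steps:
$-32491 + \frac{8190 - 912}{5897 + 11870} = -32491 + \frac{7278}{17767} = - \frac{577260319}{17767}$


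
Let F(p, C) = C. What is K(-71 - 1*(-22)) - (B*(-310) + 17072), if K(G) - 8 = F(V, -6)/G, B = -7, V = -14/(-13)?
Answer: -942460/49 ≈ -19234.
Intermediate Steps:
V = 14/13 (V = -14*(-1/13) = 14/13 ≈ 1.0769)
K(G) = 8 - 6/G
K(-71 - 1*(-22)) - (B*(-310) + 17072) = (8 - 6/(-71 - 1*(-22))) - (-7*(-310) + 17072) = (8 - 6/(-71 + 22)) - (2170 + 17072) = (8 - 6/(-49)) - 1*19242 = (8 - 6*(-1/49)) - 19242 = (8 + 6/49) - 19242 = 398/49 - 19242 = -942460/49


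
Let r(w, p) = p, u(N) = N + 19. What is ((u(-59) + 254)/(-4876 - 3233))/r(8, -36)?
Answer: 107/145962 ≈ 0.00073307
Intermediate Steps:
u(N) = 19 + N
((u(-59) + 254)/(-4876 - 3233))/r(8, -36) = (((19 - 59) + 254)/(-4876 - 3233))/(-36) = ((-40 + 254)/(-8109))*(-1/36) = (214*(-1/8109))*(-1/36) = -214/8109*(-1/36) = 107/145962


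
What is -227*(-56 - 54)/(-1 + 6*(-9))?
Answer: -454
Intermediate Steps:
-227*(-56 - 54)/(-1 + 6*(-9)) = -(-24970)/(-1 - 54) = -(-24970)/(-55) = -(-24970)*(-1)/55 = -227*2 = -454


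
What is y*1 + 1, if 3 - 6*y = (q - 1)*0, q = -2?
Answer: 3/2 ≈ 1.5000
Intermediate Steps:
y = ½ (y = ½ - (-2 - 1)*0/6 = ½ - (-1)*0/2 = ½ - ⅙*0 = ½ + 0 = ½ ≈ 0.50000)
y*1 + 1 = (½)*1 + 1 = ½ + 1 = 3/2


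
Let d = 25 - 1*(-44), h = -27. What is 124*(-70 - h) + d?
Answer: -5263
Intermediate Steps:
d = 69 (d = 25 + 44 = 69)
124*(-70 - h) + d = 124*(-70 - 1*(-27)) + 69 = 124*(-70 + 27) + 69 = 124*(-43) + 69 = -5332 + 69 = -5263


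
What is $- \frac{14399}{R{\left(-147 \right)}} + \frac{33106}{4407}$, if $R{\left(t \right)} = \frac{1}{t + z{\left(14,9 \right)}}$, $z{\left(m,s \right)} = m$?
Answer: $\frac{8439733375}{4407} \approx 1.9151 \cdot 10^{6}$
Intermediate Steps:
$R{\left(t \right)} = \frac{1}{14 + t}$ ($R{\left(t \right)} = \frac{1}{t + 14} = \frac{1}{14 + t}$)
$- \frac{14399}{R{\left(-147 \right)}} + \frac{33106}{4407} = - \frac{14399}{\frac{1}{14 - 147}} + \frac{33106}{4407} = - \frac{14399}{\frac{1}{-133}} + 33106 \cdot \frac{1}{4407} = - \frac{14399}{- \frac{1}{133}} + \frac{33106}{4407} = \left(-14399\right) \left(-133\right) + \frac{33106}{4407} = 1915067 + \frac{33106}{4407} = \frac{8439733375}{4407}$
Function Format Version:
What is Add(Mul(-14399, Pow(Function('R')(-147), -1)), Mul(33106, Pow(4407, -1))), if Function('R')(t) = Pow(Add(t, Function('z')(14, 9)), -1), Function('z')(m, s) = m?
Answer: Rational(8439733375, 4407) ≈ 1.9151e+6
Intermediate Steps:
Function('R')(t) = Pow(Add(14, t), -1) (Function('R')(t) = Pow(Add(t, 14), -1) = Pow(Add(14, t), -1))
Add(Mul(-14399, Pow(Function('R')(-147), -1)), Mul(33106, Pow(4407, -1))) = Add(Mul(-14399, Pow(Pow(Add(14, -147), -1), -1)), Mul(33106, Pow(4407, -1))) = Add(Mul(-14399, Pow(Pow(-133, -1), -1)), Mul(33106, Rational(1, 4407))) = Add(Mul(-14399, Pow(Rational(-1, 133), -1)), Rational(33106, 4407)) = Add(Mul(-14399, -133), Rational(33106, 4407)) = Add(1915067, Rational(33106, 4407)) = Rational(8439733375, 4407)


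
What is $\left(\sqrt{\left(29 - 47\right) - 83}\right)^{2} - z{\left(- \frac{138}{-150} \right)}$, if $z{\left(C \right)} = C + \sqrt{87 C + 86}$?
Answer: $- \frac{2548}{25} - \frac{\sqrt{4151}}{5} \approx -114.81$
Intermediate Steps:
$z{\left(C \right)} = C + \sqrt{86 + 87 C}$
$\left(\sqrt{\left(29 - 47\right) - 83}\right)^{2} - z{\left(- \frac{138}{-150} \right)} = \left(\sqrt{\left(29 - 47\right) - 83}\right)^{2} - \left(- \frac{138}{-150} + \sqrt{86 + 87 \left(- \frac{138}{-150}\right)}\right) = \left(\sqrt{-18 - 83}\right)^{2} - \left(\left(-138\right) \left(- \frac{1}{150}\right) + \sqrt{86 + 87 \left(\left(-138\right) \left(- \frac{1}{150}\right)\right)}\right) = \left(\sqrt{-101}\right)^{2} - \left(\frac{23}{25} + \sqrt{86 + 87 \cdot \frac{23}{25}}\right) = \left(i \sqrt{101}\right)^{2} - \left(\frac{23}{25} + \sqrt{86 + \frac{2001}{25}}\right) = -101 - \left(\frac{23}{25} + \sqrt{\frac{4151}{25}}\right) = -101 - \left(\frac{23}{25} + \frac{\sqrt{4151}}{5}\right) = - \frac{2548}{25} - \frac{\sqrt{4151}}{5}$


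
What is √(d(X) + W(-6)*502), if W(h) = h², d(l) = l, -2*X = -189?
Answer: 3*√8074/2 ≈ 134.78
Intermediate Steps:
X = 189/2 (X = -½*(-189) = 189/2 ≈ 94.500)
√(d(X) + W(-6)*502) = √(189/2 + (-6)²*502) = √(189/2 + 36*502) = √(189/2 + 18072) = √(36333/2) = 3*√8074/2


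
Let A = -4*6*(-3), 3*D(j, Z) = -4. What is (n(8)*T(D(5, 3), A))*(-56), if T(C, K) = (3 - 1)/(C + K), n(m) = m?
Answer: -672/53 ≈ -12.679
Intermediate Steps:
D(j, Z) = -4/3 (D(j, Z) = (1/3)*(-4) = -4/3)
A = 72 (A = -24*(-3) = 72)
T(C, K) = 2/(C + K)
(n(8)*T(D(5, 3), A))*(-56) = (8*(2/(-4/3 + 72)))*(-56) = (8*(2/(212/3)))*(-56) = (8*(2*(3/212)))*(-56) = (8*(3/106))*(-56) = (12/53)*(-56) = -672/53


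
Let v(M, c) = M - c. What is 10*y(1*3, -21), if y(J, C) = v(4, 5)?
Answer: -10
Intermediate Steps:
y(J, C) = -1 (y(J, C) = 4 - 1*5 = 4 - 5 = -1)
10*y(1*3, -21) = 10*(-1) = -10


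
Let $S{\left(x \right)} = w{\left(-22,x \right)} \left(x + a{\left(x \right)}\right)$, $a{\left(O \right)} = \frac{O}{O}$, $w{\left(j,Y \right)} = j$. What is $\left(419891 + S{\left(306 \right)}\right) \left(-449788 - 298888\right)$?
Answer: $-309305756612$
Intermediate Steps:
$a{\left(O \right)} = 1$
$S{\left(x \right)} = -22 - 22 x$ ($S{\left(x \right)} = - 22 \left(x + 1\right) = - 22 \left(1 + x\right) = -22 - 22 x$)
$\left(419891 + S{\left(306 \right)}\right) \left(-449788 - 298888\right) = \left(419891 - 6754\right) \left(-449788 - 298888\right) = \left(419891 - 6754\right) \left(-748676\right) = 413137 \left(-748676\right) = -309305756612$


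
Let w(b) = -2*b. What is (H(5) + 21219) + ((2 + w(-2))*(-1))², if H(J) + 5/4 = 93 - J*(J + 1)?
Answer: 85267/4 ≈ 21317.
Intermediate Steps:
H(J) = 367/4 - J*(1 + J) (H(J) = -5/4 + (93 - J*(J + 1)) = -5/4 + (93 - J*(1 + J)) = 367/4 - J*(1 + J))
(H(5) + 21219) + ((2 + w(-2))*(-1))² = ((367/4 - 1*5 - 1*5²) + 21219) + ((2 - 2*(-2))*(-1))² = ((367/4 - 5 - 1*25) + 21219) + ((2 + 4)*(-1))² = ((367/4 - 5 - 25) + 21219) + (6*(-1))² = (247/4 + 21219) + (-6)² = 85123/4 + 36 = 85267/4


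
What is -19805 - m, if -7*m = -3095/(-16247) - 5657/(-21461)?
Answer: -4394423556861/221885279 ≈ -19805.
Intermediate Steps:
m = -14393734/221885279 (m = -(-3095/(-16247) - 5657/(-21461))/7 = -(-3095*(-1/16247) - 5657*(-1/21461))/7 = -(3095/16247 + 5657/21461)/7 = -1/7*14393734/31697897 = -14393734/221885279 ≈ -0.064870)
-19805 - m = -19805 - 1*(-14393734/221885279) = -19805 + 14393734/221885279 = -4394423556861/221885279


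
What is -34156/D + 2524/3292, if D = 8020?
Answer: -5762442/1650115 ≈ -3.4921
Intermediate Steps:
-34156/D + 2524/3292 = -34156/8020 + 2524/3292 = -34156*1/8020 + 2524*(1/3292) = -8539/2005 + 631/823 = -5762442/1650115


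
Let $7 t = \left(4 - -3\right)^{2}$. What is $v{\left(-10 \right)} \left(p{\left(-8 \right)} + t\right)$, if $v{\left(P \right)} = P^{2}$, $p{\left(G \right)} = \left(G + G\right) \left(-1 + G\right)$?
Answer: $15100$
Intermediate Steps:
$p{\left(G \right)} = 2 G \left(-1 + G\right)$
$t = 7$ ($t = \frac{\left(4 - -3\right)^{2}}{7} = \frac{\left(4 + 3\right)^{2}}{7} = \frac{7^{2}}{7} = \frac{1}{7} \cdot 49 = 7$)
$v{\left(-10 \right)} \left(p{\left(-8 \right)} + t\right) = \left(-10\right)^{2} \left(2 \left(-8\right) \left(-1 - 8\right) + 7\right) = 100 \left(2 \left(-8\right) \left(-9\right) + 7\right) = 100 \left(144 + 7\right) = 100 \cdot 151 = 15100$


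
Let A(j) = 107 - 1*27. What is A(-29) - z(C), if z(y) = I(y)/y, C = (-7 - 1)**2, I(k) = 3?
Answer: 5117/64 ≈ 79.953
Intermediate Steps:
A(j) = 80 (A(j) = 107 - 27 = 80)
C = 64 (C = (-8)**2 = 64)
z(y) = 3/y
A(-29) - z(C) = 80 - 3/64 = 5117/64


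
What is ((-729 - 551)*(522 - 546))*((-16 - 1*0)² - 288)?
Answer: -983040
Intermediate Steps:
((-729 - 551)*(522 - 546))*((-16 - 1*0)² - 288) = (-1280*(-24))*((-16 + 0)² - 288) = 30720*((-16)² - 288) = 30720*(256 - 288) = 30720*(-32) = -983040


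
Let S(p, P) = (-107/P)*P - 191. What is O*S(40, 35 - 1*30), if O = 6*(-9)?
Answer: 16092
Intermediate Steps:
S(p, P) = -298 (S(p, P) = -107 - 191 = -298)
O = -54
O*S(40, 35 - 1*30) = -54*(-298) = 16092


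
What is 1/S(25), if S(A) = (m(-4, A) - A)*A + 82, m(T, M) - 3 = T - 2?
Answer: -1/618 ≈ -0.0016181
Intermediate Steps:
m(T, M) = 1 + T (m(T, M) = 3 + (T - 2) = 3 + (-2 + T) = 1 + T)
S(A) = 82 + A*(-3 - A) (S(A) = ((1 - 4) - A)*A + 82 = (-3 - A)*A + 82 = A*(-3 - A) + 82 = 82 + A*(-3 - A))
1/S(25) = 1/(82 - 1*25² - 3*25) = 1/(82 - 1*625 - 75) = 1/(82 - 625 - 75) = 1/(-618) = -1/618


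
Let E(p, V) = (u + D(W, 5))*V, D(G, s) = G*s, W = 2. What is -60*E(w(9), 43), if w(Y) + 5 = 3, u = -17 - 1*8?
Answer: 38700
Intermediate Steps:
u = -25 (u = -17 - 8 = -25)
w(Y) = -2 (w(Y) = -5 + 3 = -2)
E(p, V) = -15*V (E(p, V) = (-25 + 2*5)*V = (-25 + 10)*V = -15*V)
-60*E(w(9), 43) = -(-900)*43 = -60*(-645) = 38700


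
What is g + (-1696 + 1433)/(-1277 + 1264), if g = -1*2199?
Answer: -28324/13 ≈ -2178.8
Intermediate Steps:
g = -2199
g + (-1696 + 1433)/(-1277 + 1264) = -2199 + (-1696 + 1433)/(-1277 + 1264) = -2199 - 263/(-13) = -2199 - 263*(-1/13) = -2199 + 263/13 = -28324/13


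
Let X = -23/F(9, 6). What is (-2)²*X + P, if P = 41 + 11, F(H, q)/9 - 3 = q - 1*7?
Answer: 422/9 ≈ 46.889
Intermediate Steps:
F(H, q) = -36 + 9*q (F(H, q) = 27 + 9*(q - 1*7) = 27 + 9*(q - 7) = 27 + 9*(-7 + q) = 27 + (-63 + 9*q) = -36 + 9*q)
X = -23/18 (X = -23/(-36 + 9*6) = -23/(-36 + 54) = -23/18 ≈ -1.2778)
P = 52
(-2)²*X + P = (-2)²*(-23/18) + 52 = 4*(-23/18) + 52 = -46/9 + 52 = 422/9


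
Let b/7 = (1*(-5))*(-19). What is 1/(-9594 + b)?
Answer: -1/8929 ≈ -0.00011199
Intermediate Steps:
b = 665 (b = 7*((1*(-5))*(-19)) = 7*(-5*(-19)) = 7*95 = 665)
1/(-9594 + b) = 1/(-9594 + 665) = 1/(-8929) = -1/8929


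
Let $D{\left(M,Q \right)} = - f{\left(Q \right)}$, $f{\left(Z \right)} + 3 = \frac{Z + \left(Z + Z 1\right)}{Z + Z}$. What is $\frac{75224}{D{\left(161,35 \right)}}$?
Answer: $\frac{150448}{3} \approx 50149.0$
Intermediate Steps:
$f{\left(Z \right)} = - \frac{3}{2}$ ($f{\left(Z \right)} = -3 + \frac{Z + \left(Z + Z 1\right)}{Z + Z} = -3 + \frac{Z + \left(Z + Z\right)}{2 Z} = -3 + \left(Z + 2 Z\right) \frac{1}{2 Z} = -3 + 3 Z \frac{1}{2 Z} = -3 + \frac{3}{2} = - \frac{3}{2}$)
$D{\left(M,Q \right)} = \frac{3}{2}$ ($D{\left(M,Q \right)} = \left(-1\right) \left(- \frac{3}{2}\right) = \frac{3}{2}$)
$\frac{75224}{D{\left(161,35 \right)}} = \frac{75224}{\frac{3}{2}} = 75224 \cdot \frac{2}{3} = \frac{150448}{3}$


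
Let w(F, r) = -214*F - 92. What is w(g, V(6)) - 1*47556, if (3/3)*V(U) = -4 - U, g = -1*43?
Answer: -38446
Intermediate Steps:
g = -43
V(U) = -4 - U
w(F, r) = -92 - 214*F
w(g, V(6)) - 1*47556 = (-92 - 214*(-43)) - 1*47556 = (-92 + 9202) - 47556 = 9110 - 47556 = -38446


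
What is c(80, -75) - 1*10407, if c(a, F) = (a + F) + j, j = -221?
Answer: -10623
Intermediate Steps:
c(a, F) = -221 + F + a (c(a, F) = (a + F) - 221 = (F + a) - 221 = -221 + F + a)
c(80, -75) - 1*10407 = (-221 - 75 + 80) - 1*10407 = -216 - 10407 = -10623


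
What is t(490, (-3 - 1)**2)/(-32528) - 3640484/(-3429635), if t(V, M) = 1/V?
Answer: 11604930342169/10932798393440 ≈ 1.0615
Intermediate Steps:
t(490, (-3 - 1)**2)/(-32528) - 3640484/(-3429635) = 1/(490*(-32528)) - 3640484/(-3429635) = (1/490)*(-1/32528) - 3640484*(-1/3429635) = -1/15938720 + 3640484/3429635 = 11604930342169/10932798393440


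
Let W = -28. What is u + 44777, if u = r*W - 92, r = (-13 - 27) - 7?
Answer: 46001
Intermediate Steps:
r = -47 (r = -40 - 7 = -47)
u = 1224 (u = -47*(-28) - 92 = 1316 - 92 = 1224)
u + 44777 = 1224 + 44777 = 46001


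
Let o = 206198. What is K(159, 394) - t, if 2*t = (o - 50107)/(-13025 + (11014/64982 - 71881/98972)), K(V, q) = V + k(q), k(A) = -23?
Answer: 5947504011725078/41886273204067 ≈ 141.99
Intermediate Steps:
K(V, q) = -23 + V (K(V, q) = V - 23 = -23 + V)
t = -250970855971966/41886273204067 (t = ((206198 - 50107)/(-13025 + (11014/64982 - 71881/98972)))/2 = (156091/(-13025 + (11014*(1/64982) - 71881*1/98972)))/2 = (156091/(-13025 + (5507/32491 - 71881/98972)))/2 = (156091/(-13025 - 1790446767/3215699252))/2 = (156091/(-41886273204067/3215699252))/2 = (156091*(-3215699252/41886273204067))/2 = (1/2)*(-501941711943932/41886273204067) = -250970855971966/41886273204067 ≈ -5.9917)
K(159, 394) - t = (-23 + 159) - 1*(-250970855971966/41886273204067) = 136 + 250970855971966/41886273204067 = 5947504011725078/41886273204067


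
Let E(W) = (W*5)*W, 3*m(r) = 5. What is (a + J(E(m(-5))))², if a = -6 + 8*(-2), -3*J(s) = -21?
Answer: 225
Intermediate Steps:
m(r) = 5/3 (m(r) = (⅓)*5 = 5/3)
E(W) = 5*W² (E(W) = (5*W)*W = 5*W²)
J(s) = 7 (J(s) = -⅓*(-21) = 7)
a = -22 (a = -6 - 16 = -22)
(a + J(E(m(-5))))² = (-22 + 7)² = (-15)² = 225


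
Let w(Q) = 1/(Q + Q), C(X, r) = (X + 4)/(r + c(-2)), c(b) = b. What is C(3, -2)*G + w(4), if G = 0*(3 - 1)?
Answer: ⅛ ≈ 0.12500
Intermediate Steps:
C(X, r) = (4 + X)/(-2 + r) (C(X, r) = (X + 4)/(r - 2) = (4 + X)/(-2 + r))
w(Q) = 1/(2*Q)
G = 0 (G = 0*2 = 0)
C(3, -2)*G + w(4) = ((4 + 3)/(-2 - 2))*0 + (½)/4 = (7/(-4))*0 + (½)*(¼) = -¼*7*0 + ⅛ = -7/4*0 + ⅛ = 0 + ⅛ = ⅛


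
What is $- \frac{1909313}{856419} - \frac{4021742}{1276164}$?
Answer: $- \frac{980148796205}{182155182786} \approx -5.3808$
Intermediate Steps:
$- \frac{1909313}{856419} - \frac{4021742}{1276164} = \left(-1909313\right) \frac{1}{856419} - \frac{2010871}{638082} = - \frac{1909313}{856419} - \frac{2010871}{638082} = - \frac{980148796205}{182155182786}$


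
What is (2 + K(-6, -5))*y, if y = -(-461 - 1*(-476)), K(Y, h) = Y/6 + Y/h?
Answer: -33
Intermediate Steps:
K(Y, h) = Y/6 + Y/h (K(Y, h) = Y*(1/6) + Y/h = Y/6 + Y/h)
y = -15 (y = -(-461 + 476) = -1*15 = -15)
(2 + K(-6, -5))*y = (2 + ((1/6)*(-6) - 6/(-5)))*(-15) = (2 + (-1 - 6*(-1/5)))*(-15) = (2 + (-1 + 6/5))*(-15) = (2 + 1/5)*(-15) = (11/5)*(-15) = -33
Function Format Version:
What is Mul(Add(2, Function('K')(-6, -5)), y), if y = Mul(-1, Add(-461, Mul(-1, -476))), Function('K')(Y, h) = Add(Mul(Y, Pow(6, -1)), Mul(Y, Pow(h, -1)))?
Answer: -33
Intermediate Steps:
Function('K')(Y, h) = Add(Mul(Rational(1, 6), Y), Mul(Y, Pow(h, -1))) (Function('K')(Y, h) = Add(Mul(Y, Rational(1, 6)), Mul(Y, Pow(h, -1))) = Add(Mul(Rational(1, 6), Y), Mul(Y, Pow(h, -1))))
y = -15 (y = Mul(-1, Add(-461, 476)) = Mul(-1, 15) = -15)
Mul(Add(2, Function('K')(-6, -5)), y) = Mul(Add(2, Add(Mul(Rational(1, 6), -6), Mul(-6, Pow(-5, -1)))), -15) = Mul(Add(2, Add(-1, Mul(-6, Rational(-1, 5)))), -15) = Mul(Add(2, Add(-1, Rational(6, 5))), -15) = Mul(Add(2, Rational(1, 5)), -15) = Mul(Rational(11, 5), -15) = -33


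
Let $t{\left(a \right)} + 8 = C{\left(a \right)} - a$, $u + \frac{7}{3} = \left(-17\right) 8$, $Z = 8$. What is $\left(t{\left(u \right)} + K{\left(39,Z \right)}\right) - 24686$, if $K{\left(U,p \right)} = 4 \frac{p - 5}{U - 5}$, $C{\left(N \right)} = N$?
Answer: $- \frac{419792}{17} \approx -24694.0$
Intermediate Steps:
$u = - \frac{415}{3}$ ($u = - \frac{7}{3} - 136 = - \frac{415}{3} \approx -138.33$)
$t{\left(a \right)} = -8$ ($t{\left(a \right)} = -8 + \left(a - a\right) = -8 + 0 = -8$)
$K{\left(U,p \right)} = \frac{4 \left(-5 + p\right)}{-5 + U}$ ($K{\left(U,p \right)} = 4 \frac{-5 + p}{-5 + U} = \frac{4 \left(-5 + p\right)}{-5 + U}$)
$\left(t{\left(u \right)} + K{\left(39,Z \right)}\right) - 24686 = \left(-8 + \frac{4 \left(-5 + 8\right)}{-5 + 39}\right) - 24686 = \left(-8 + 4 \cdot \frac{1}{34} \cdot 3\right) - 24686 = \left(-8 + \frac{6}{17}\right) - 24686 = - \frac{130}{17} - 24686 = - \frac{419792}{17}$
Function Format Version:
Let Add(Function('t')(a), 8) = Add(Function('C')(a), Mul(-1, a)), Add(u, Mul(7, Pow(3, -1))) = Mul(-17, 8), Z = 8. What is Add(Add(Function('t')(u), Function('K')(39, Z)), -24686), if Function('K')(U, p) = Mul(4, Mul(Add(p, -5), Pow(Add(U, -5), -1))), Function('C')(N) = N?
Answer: Rational(-419792, 17) ≈ -24694.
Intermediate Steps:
u = Rational(-415, 3) (u = Add(Rational(-7, 3), Mul(-17, 8)) = Add(Rational(-7, 3), -136) = Rational(-415, 3) ≈ -138.33)
Function('t')(a) = -8 (Function('t')(a) = Add(-8, Add(a, Mul(-1, a))) = Add(-8, 0) = -8)
Function('K')(U, p) = Mul(4, Pow(Add(-5, U), -1), Add(-5, p)) (Function('K')(U, p) = Mul(4, Mul(Add(-5, p), Pow(Add(-5, U), -1))) = Mul(4, Mul(Pow(Add(-5, U), -1), Add(-5, p))) = Mul(4, Pow(Add(-5, U), -1), Add(-5, p)))
Add(Add(Function('t')(u), Function('K')(39, Z)), -24686) = Add(Add(-8, Mul(4, Pow(Add(-5, 39), -1), Add(-5, 8))), -24686) = Add(Add(-8, Mul(4, Pow(34, -1), 3)), -24686) = Add(Add(-8, Mul(4, Rational(1, 34), 3)), -24686) = Add(Add(-8, Rational(6, 17)), -24686) = Add(Rational(-130, 17), -24686) = Rational(-419792, 17)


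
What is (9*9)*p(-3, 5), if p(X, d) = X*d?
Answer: -1215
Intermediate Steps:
(9*9)*p(-3, 5) = (9*9)*(-3*5) = 81*(-15) = -1215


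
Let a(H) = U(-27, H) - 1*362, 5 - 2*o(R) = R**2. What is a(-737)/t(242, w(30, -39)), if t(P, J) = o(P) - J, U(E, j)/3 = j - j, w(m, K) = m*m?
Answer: 724/60359 ≈ 0.011995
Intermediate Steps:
w(m, K) = m**2
U(E, j) = 0 (U(E, j) = 3*(j - j) = 3*0 = 0)
o(R) = 5/2 - R**2/2
t(P, J) = 5/2 - J - P**2/2 (t(P, J) = (5/2 - P**2/2) - J = 5/2 - J - P**2/2)
a(H) = -362 (a(H) = 0 - 1*362 = 0 - 362 = -362)
a(-737)/t(242, w(30, -39)) = -362/(5/2 - 1*30**2 - 1/2*242**2) = -362/(5/2 - 1*900 - 1/2*58564) = -362/(5/2 - 900 - 29282) = -362/(-60359/2) = -362*(-2/60359) = 724/60359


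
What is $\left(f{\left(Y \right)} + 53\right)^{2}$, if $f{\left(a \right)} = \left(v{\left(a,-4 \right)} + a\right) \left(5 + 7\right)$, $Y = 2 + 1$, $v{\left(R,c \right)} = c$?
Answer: $1681$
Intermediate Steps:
$Y = 3$
$f{\left(a \right)} = -48 + 12 a$ ($f{\left(a \right)} = \left(-4 + a\right) \left(5 + 7\right) = \left(-4 + a\right) 12 = -48 + 12 a$)
$\left(f{\left(Y \right)} + 53\right)^{2} = \left(\left(-48 + 12 \cdot 3\right) + 53\right)^{2} = \left(\left(-48 + 36\right) + 53\right)^{2} = \left(-12 + 53\right)^{2} = 41^{2} = 1681$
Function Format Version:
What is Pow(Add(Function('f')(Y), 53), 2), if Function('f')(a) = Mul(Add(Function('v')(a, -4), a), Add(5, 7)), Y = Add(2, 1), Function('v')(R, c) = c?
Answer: 1681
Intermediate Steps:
Y = 3
Function('f')(a) = Add(-48, Mul(12, a)) (Function('f')(a) = Mul(Add(-4, a), Add(5, 7)) = Mul(Add(-4, a), 12) = Add(-48, Mul(12, a)))
Pow(Add(Function('f')(Y), 53), 2) = Pow(Add(Add(-48, Mul(12, 3)), 53), 2) = Pow(Add(Add(-48, 36), 53), 2) = Pow(Add(-12, 53), 2) = Pow(41, 2) = 1681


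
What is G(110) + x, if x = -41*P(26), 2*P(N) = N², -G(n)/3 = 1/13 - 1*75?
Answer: -177232/13 ≈ -13633.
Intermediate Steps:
G(n) = 2922/13 (G(n) = -3*(1/13 - 1*75) = -3*(1/13 - 75) = -3*(-974/13) = 2922/13)
P(N) = N²/2
x = -13858 (x = -41*26²/2 = -41*676/2 = -41*338 = -13858)
G(110) + x = 2922/13 - 13858 = -177232/13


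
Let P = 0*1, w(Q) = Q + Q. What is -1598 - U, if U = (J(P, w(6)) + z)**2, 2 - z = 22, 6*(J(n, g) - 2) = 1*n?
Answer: -1922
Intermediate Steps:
w(Q) = 2*Q
P = 0
J(n, g) = 2 + n/6 (J(n, g) = 2 + (1*n)/6 = 2 + n/6)
z = -20 (z = 2 - 1*22 = 2 - 22 = -20)
U = 324 (U = ((2 + (1/6)*0) - 20)**2 = ((2 + 0) - 20)**2 = (2 - 20)**2 = (-18)**2 = 324)
-1598 - U = -1598 - 1*324 = -1598 - 324 = -1922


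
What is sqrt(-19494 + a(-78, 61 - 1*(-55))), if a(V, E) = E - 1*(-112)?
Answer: 13*I*sqrt(114) ≈ 138.8*I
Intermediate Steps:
a(V, E) = 112 + E (a(V, E) = E + 112 = 112 + E)
sqrt(-19494 + a(-78, 61 - 1*(-55))) = sqrt(-19494 + (112 + (61 - 1*(-55)))) = sqrt(-19494 + (112 + (61 + 55))) = sqrt(-19494 + (112 + 116)) = sqrt(-19494 + 228) = sqrt(-19266) = 13*I*sqrt(114)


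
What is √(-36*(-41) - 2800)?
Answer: 2*I*√331 ≈ 36.387*I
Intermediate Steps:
√(-36*(-41) - 2800) = √(1476 - 2800) = √(-1324) = 2*I*√331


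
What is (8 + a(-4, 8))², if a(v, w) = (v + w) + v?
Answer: 64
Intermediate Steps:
a(v, w) = w + 2*v
(8 + a(-4, 8))² = (8 + (8 + 2*(-4)))² = (8 + (8 - 8))² = (8 + 0)² = 8² = 64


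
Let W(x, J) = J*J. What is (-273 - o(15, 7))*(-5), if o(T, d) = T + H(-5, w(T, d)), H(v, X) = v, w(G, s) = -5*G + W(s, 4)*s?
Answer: 1415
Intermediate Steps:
W(x, J) = J**2
w(G, s) = -5*G + 16*s (w(G, s) = -5*G + 4**2*s = -5*G + 16*s)
o(T, d) = -5 + T (o(T, d) = T - 5 = -5 + T)
(-273 - o(15, 7))*(-5) = (-273 - (-5 + 15))*(-5) = (-273 - 1*10)*(-5) = (-273 - 10)*(-5) = -283*(-5) = 1415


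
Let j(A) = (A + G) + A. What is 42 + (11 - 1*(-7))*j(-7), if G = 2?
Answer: -174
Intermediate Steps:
j(A) = 2 + 2*A (j(A) = (A + 2) + A = (2 + A) + A = 2 + 2*A)
42 + (11 - 1*(-7))*j(-7) = 42 + (11 - 1*(-7))*(2 + 2*(-7)) = 42 + (11 + 7)*(2 - 14) = 42 + 18*(-12) = 42 - 216 = -174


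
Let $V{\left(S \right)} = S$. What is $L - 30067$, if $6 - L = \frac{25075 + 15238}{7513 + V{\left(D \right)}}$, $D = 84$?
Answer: $- \frac{228413730}{7597} \approx -30066.0$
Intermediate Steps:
$L = \frac{5269}{7597}$ ($L = 6 - \frac{25075 + 15238}{7513 + 84} = 6 - \frac{40313}{7597} = \frac{5269}{7597} \approx 0.69356$)
$L - 30067 = \frac{5269}{7597} - 30067 = - \frac{228413730}{7597}$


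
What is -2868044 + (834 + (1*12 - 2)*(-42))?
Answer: -2867630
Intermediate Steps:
-2868044 + (834 + (1*12 - 2)*(-42)) = -2868044 + (834 + (12 - 2)*(-42)) = -2868044 + (834 + 10*(-42)) = -2868044 + (834 - 420) = -2868044 + 414 = -2867630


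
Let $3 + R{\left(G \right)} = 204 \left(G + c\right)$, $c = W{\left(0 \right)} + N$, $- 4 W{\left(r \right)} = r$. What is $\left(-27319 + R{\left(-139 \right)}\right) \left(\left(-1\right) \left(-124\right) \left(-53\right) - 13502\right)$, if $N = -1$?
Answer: $1121775268$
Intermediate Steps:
$W{\left(r \right)} = - \frac{r}{4}$
$c = -1$ ($c = \left(- \frac{1}{4}\right) 0 - 1 = 0 - 1 = -1$)
$R{\left(G \right)} = -207 + 204 G$ ($R{\left(G \right)} = -3 + 204 \left(G - 1\right) = -3 + 204 \left(-1 + G\right) = -3 + \left(-204 + 204 G\right) = -207 + 204 G$)
$\left(-27319 + R{\left(-139 \right)}\right) \left(\left(-1\right) \left(-124\right) \left(-53\right) - 13502\right) = \left(-27319 + \left(-207 + 204 \left(-139\right)\right)\right) \left(\left(-1\right) \left(-124\right) \left(-53\right) - 13502\right) = \left(-27319 - 28563\right) \left(124 \left(-53\right) - 13502\right) = \left(-27319 - 28563\right) \left(-6572 - 13502\right) = \left(-55882\right) \left(-20074\right) = 1121775268$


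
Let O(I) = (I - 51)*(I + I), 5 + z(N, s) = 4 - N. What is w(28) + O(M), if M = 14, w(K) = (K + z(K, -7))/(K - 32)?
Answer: -4143/4 ≈ -1035.8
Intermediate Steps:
z(N, s) = -1 - N (z(N, s) = -5 + (4 - N) = -1 - N)
w(K) = -1/(-32 + K) (w(K) = (K + (-1 - K))/(K - 32) = -1/(-32 + K))
O(I) = 2*I*(-51 + I) (O(I) = (-51 + I)*(2*I) = 2*I*(-51 + I))
w(28) + O(M) = -1/(-32 + 28) + 2*14*(-51 + 14) = -1/(-4) + 2*14*(-37) = -1*(-¼) - 1036 = ¼ - 1036 = -4143/4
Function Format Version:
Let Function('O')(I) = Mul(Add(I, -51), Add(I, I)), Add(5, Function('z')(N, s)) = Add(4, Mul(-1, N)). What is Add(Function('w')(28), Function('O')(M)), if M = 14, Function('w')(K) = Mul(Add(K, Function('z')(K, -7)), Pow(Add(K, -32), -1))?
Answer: Rational(-4143, 4) ≈ -1035.8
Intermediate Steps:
Function('z')(N, s) = Add(-1, Mul(-1, N)) (Function('z')(N, s) = Add(-5, Add(4, Mul(-1, N))) = Add(-1, Mul(-1, N)))
Function('w')(K) = Mul(-1, Pow(Add(-32, K), -1)) (Function('w')(K) = Mul(Add(K, Add(-1, Mul(-1, K))), Pow(Add(K, -32), -1)) = Mul(-1, Pow(Add(-32, K), -1)))
Function('O')(I) = Mul(2, I, Add(-51, I)) (Function('O')(I) = Mul(Add(-51, I), Mul(2, I)) = Mul(2, I, Add(-51, I)))
Add(Function('w')(28), Function('O')(M)) = Add(Mul(-1, Pow(Add(-32, 28), -1)), Mul(2, 14, Add(-51, 14))) = Add(Mul(-1, Pow(-4, -1)), Mul(2, 14, -37)) = Add(Mul(-1, Rational(-1, 4)), -1036) = Add(Rational(1, 4), -1036) = Rational(-4143, 4)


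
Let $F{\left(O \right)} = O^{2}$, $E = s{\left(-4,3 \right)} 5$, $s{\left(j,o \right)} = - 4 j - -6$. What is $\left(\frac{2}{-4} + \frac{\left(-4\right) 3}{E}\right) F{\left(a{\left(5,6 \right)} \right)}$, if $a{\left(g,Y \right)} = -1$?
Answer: $- \frac{67}{110} \approx -0.60909$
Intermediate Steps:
$s{\left(j,o \right)} = 6 - 4 j$ ($s{\left(j,o \right)} = - 4 j + 6 = 6 - 4 j$)
$E = 110$ ($E = \left(6 - -16\right) 5 = \left(6 + 16\right) 5 = 22 \cdot 5 = 110$)
$\left(\frac{2}{-4} + \frac{\left(-4\right) 3}{E}\right) F{\left(a{\left(5,6 \right)} \right)} = \left(\frac{2}{-4} + \frac{\left(-4\right) 3}{110}\right) \left(-1\right)^{2} = \left(2 \left(- \frac{1}{4}\right) - \frac{6}{55}\right) 1 = \left(- \frac{1}{2} - \frac{6}{55}\right) 1 = \left(- \frac{67}{110}\right) 1 = - \frac{67}{110}$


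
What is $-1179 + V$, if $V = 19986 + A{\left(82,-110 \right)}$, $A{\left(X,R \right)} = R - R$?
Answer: $18807$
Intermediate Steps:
$A{\left(X,R \right)} = 0$
$V = 19986$ ($V = 19986 + 0 = 19986$)
$-1179 + V = -1179 + 19986 = 18807$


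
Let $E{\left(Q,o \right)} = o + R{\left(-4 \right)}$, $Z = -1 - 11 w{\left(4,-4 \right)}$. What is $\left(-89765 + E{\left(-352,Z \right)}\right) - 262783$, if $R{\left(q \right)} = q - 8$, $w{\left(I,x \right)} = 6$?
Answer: $-352627$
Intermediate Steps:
$R{\left(q \right)} = -8 + q$ ($R{\left(q \right)} = q - 8 = -8 + q$)
$Z = -67$ ($Z = -1 - 66 = -67$)
$E{\left(Q,o \right)} = -12 + o$ ($E{\left(Q,o \right)} = o - 12 = -12 + o$)
$\left(-89765 + E{\left(-352,Z \right)}\right) - 262783 = \left(-89765 - 79\right) - 262783 = -89844 - 262783 = -352627$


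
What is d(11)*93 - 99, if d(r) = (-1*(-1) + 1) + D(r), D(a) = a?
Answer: 1110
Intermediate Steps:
d(r) = 2 + r (d(r) = (-1*(-1) + 1) + r = (1 + 1) + r = 2 + r)
d(11)*93 - 99 = (2 + 11)*93 - 99 = 13*93 - 99 = 1209 - 99 = 1110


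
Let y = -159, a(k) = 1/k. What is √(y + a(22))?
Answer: I*√76934/22 ≈ 12.608*I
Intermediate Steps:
√(y + a(22)) = √(-159 + 1/22) = √(-3497/22) = I*√76934/22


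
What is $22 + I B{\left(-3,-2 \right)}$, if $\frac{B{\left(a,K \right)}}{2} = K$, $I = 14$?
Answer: $-34$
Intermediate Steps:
$B{\left(a,K \right)} = 2 K$
$22 + I B{\left(-3,-2 \right)} = 22 + 14 \cdot 2 \left(-2\right) = 22 + 14 \left(-4\right) = 22 - 56 = -34$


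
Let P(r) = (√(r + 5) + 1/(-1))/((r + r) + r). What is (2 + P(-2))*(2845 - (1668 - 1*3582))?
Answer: 61867/6 - 4759*√3/6 ≈ 8937.4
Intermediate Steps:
P(r) = (-1 + √(5 + r))/(3*r) (P(r) = (√(5 + r) - 1)/(2*r + r) = (-1 + √(5 + r))/((3*r)) = (-1 + √(5 + r))*(1/(3*r)) = (-1 + √(5 + r))/(3*r))
(2 + P(-2))*(2845 - (1668 - 1*3582)) = (2 + (⅓)*(-1 + √(5 - 2))/(-2))*(2845 - (1668 - 1*3582)) = (2 + (⅓)*(-½)*(-1 + √3))*(2845 - (1668 - 3582)) = (2 + (⅙ - √3/6))*(2845 - 1*(-1914)) = (13/6 - √3/6)*(2845 + 1914) = (13/6 - √3/6)*4759 = 61867/6 - 4759*√3/6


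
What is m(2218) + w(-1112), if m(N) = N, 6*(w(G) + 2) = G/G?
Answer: 13297/6 ≈ 2216.2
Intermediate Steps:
w(G) = -11/6 (w(G) = -2 + (G/G)/6 = -2 + (1/6)*1 = -2 + 1/6 = -11/6)
m(2218) + w(-1112) = 2218 - 11/6 = 13297/6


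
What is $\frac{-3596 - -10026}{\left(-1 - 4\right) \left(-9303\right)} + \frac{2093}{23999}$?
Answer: $\frac{50333893}{223262697} \approx 0.22545$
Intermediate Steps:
$\frac{-3596 - -10026}{\left(-1 - 4\right) \left(-9303\right)} + \frac{2093}{23999} = \frac{-3596 + 10026}{\left(-5\right) \left(-9303\right)} + 2093 \cdot \frac{1}{23999} = \frac{6430}{46515} + \frac{2093}{23999} = 6430 \cdot \frac{1}{46515} + \frac{2093}{23999} = \frac{1286}{9303} + \frac{2093}{23999} = \frac{50333893}{223262697}$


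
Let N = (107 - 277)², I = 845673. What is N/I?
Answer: 28900/845673 ≈ 0.034174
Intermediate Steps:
N = 28900 (N = (-170)² = 28900)
N/I = 28900/845673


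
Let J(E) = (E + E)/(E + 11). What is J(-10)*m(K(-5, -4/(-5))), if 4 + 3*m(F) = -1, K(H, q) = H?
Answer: 100/3 ≈ 33.333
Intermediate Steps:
m(F) = -5/3 (m(F) = -4/3 + (1/3)*(-1) = -4/3 - 1/3 = -5/3)
J(E) = 2*E/(11 + E) (J(E) = (2*E)/(11 + E) = 2*E/(11 + E))
J(-10)*m(K(-5, -4/(-5))) = (2*(-10)/(11 - 10))*(-5/3) = (2*(-10)/1)*(-5/3) = (2*(-10)*1)*(-5/3) = -20*(-5/3) = 100/3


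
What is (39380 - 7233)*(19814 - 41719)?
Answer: -704180035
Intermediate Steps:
(39380 - 7233)*(19814 - 41719) = 32147*(-21905) = -704180035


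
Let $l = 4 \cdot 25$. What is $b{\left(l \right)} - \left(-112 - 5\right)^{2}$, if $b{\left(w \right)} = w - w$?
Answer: $-13689$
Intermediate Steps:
$l = 100$
$b{\left(w \right)} = 0$
$b{\left(l \right)} - \left(-112 - 5\right)^{2} = 0 - \left(-112 - 5\right)^{2} = 0 - \left(-117\right)^{2} = 0 - 13689 = -13689$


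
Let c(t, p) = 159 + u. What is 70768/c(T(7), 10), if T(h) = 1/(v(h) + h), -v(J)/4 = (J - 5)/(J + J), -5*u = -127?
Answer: 176920/461 ≈ 383.77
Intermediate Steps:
u = 127/5 (u = -⅕*(-127) = 127/5 ≈ 25.400)
v(J) = -2*(-5 + J)/J (v(J) = -4*(J - 5)/(J + J) = -4*(-5 + J)/(2*J) = -4*(-5 + J)*1/(2*J) = -2*(-5 + J)/J)
T(h) = 1/(-2 + h + 10/h) (T(h) = 1/((-2 + 10/h) + h) = 1/(-2 + h + 10/h))
c(t, p) = 922/5 (c(t, p) = 159 + 127/5 = 922/5)
70768/c(T(7), 10) = 70768/(922/5) = 70768*(5/922) = 176920/461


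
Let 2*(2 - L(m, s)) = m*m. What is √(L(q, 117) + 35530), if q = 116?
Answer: 2*√7201 ≈ 169.72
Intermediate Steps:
L(m, s) = 2 - m²/2 (L(m, s) = 2 - m*m/2 = 2 - m²/2)
√(L(q, 117) + 35530) = √((2 - ½*116²) + 35530) = √((2 - ½*13456) + 35530) = √((2 - 6728) + 35530) = √(-6726 + 35530) = √28804 = 2*√7201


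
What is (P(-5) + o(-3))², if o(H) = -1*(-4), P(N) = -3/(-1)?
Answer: 49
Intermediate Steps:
P(N) = 3 (P(N) = -3*(-1) = 3)
o(H) = 4
(P(-5) + o(-3))² = (3 + 4)² = 7² = 49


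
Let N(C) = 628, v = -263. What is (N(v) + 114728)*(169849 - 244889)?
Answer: -8656314240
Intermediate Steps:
(N(v) + 114728)*(169849 - 244889) = (628 + 114728)*(169849 - 244889) = 115356*(-75040) = -8656314240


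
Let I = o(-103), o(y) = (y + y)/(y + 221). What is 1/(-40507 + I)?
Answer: -59/2390016 ≈ -2.4686e-5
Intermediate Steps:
o(y) = 2*y/(221 + y) (o(y) = (2*y)/(221 + y) = 2*y/(221 + y))
I = -103/59 (I = 2*(-103)/(221 - 103) = 2*(-103)/118 = 2*(-103)*(1/118) = -103/59 ≈ -1.7458)
1/(-40507 + I) = 1/(-40507 - 103/59) = 1/(-2390016/59) = -59/2390016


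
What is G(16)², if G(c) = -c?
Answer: 256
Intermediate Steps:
G(16)² = (-1*16)² = (-16)² = 256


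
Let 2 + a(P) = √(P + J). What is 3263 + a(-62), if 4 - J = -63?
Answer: 3261 + √5 ≈ 3263.2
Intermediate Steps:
J = 67 (J = 4 - 1*(-63) = 4 + 63 = 67)
a(P) = -2 + √(67 + P) (a(P) = -2 + √(P + 67) = -2 + √(67 + P))
3263 + a(-62) = 3263 + (-2 + √(67 - 62)) = 3263 + (-2 + √5) = 3261 + √5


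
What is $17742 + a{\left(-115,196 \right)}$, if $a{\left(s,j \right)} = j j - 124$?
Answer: $56034$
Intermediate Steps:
$a{\left(s,j \right)} = -124 + j^{2}$ ($a{\left(s,j \right)} = j^{2} - 124 = -124 + j^{2}$)
$17742 + a{\left(-115,196 \right)} = 17742 - \left(124 - 196^{2}\right) = 17742 + \left(-124 + 38416\right) = 17742 + 38292 = 56034$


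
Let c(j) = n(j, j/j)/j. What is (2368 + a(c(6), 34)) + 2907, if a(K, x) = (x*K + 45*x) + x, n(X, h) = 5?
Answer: 20602/3 ≈ 6867.3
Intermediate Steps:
c(j) = 5/j
a(K, x) = 46*x + K*x (a(K, x) = (K*x + 45*x) + x = (45*x + K*x) + x = 46*x + K*x)
(2368 + a(c(6), 34)) + 2907 = (2368 + 34*(46 + 5/6)) + 2907 = (2368 + 34*(281/6)) + 2907 = (2368 + 4777/3) + 2907 = 11881/3 + 2907 = 20602/3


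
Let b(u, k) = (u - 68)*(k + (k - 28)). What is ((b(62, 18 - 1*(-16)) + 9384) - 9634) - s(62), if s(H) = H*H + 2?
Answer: -4336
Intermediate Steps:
s(H) = 2 + H² (s(H) = H² + 2 = 2 + H²)
b(u, k) = (-68 + u)*(-28 + 2*k) (b(u, k) = (-68 + u)*(k + (-28 + k)) = (-68 + u)*(-28 + 2*k))
((b(62, 18 - 1*(-16)) + 9384) - 9634) - s(62) = (((1904 - 136*(18 - 1*(-16)) - 28*62 + 2*(18 - 1*(-16))*62) + 9384) - 9634) - (2 + 62²) = (((1904 - 136*(18 + 16) - 1736 + 2*(18 + 16)*62) + 9384) - 9634) - (2 + 3844) = (((1904 - 136*34 - 1736 + 2*34*62) + 9384) - 9634) - 1*3846 = (((1904 - 4624 - 1736 + 4216) + 9384) - 9634) - 3846 = ((-240 + 9384) - 9634) - 3846 = (9144 - 9634) - 3846 = -490 - 3846 = -4336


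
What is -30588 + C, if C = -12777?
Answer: -43365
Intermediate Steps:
-30588 + C = -30588 - 12777 = -43365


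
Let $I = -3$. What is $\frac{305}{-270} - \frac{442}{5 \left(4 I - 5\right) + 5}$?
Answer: $\frac{4747}{1080} \approx 4.3954$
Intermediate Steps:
$\frac{305}{-270} - \frac{442}{5 \left(4 I - 5\right) + 5} = \frac{305}{-270} - \frac{442}{5 \left(4 \left(-3\right) - 5\right) + 5} = 305 \left(- \frac{1}{270}\right) - \frac{442}{5 \left(-12 - 5\right) + 5} = - \frac{61}{54} - \frac{442}{5 \left(-17\right) + 5} = - \frac{61}{54} - \frac{442}{-85 + 5} = - \frac{61}{54} - \frac{442}{-80} = - \frac{61}{54} - - \frac{221}{40} = - \frac{61}{54} + \frac{221}{40} = \frac{4747}{1080}$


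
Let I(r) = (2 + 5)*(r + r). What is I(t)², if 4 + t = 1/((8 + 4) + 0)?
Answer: 108241/36 ≈ 3006.7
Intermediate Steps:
t = -47/12 (t = -4 + 1/((8 + 4) + 0) = -4 + 1/(12 + 0) = -4 + 1/12 = -47/12 ≈ -3.9167)
I(r) = 14*r (I(r) = 7*(2*r) = 14*r)
I(t)² = (14*(-47/12))² = (-329/6)² = 108241/36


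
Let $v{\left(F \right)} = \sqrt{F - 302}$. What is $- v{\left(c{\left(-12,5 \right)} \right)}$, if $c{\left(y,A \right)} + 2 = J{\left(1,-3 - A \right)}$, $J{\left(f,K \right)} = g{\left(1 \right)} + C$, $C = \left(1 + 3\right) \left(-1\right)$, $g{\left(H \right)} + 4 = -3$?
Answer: $- 3 i \sqrt{35} \approx - 17.748 i$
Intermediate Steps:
$g{\left(H \right)} = -7$ ($g{\left(H \right)} = -4 - 3 = -7$)
$C = -4$ ($C = 4 \left(-1\right) = -4$)
$J{\left(f,K \right)} = -11$ ($J{\left(f,K \right)} = -7 - 4 = -11$)
$c{\left(y,A \right)} = -13$ ($c{\left(y,A \right)} = -2 - 11 = -13$)
$v{\left(F \right)} = \sqrt{-302 + F}$
$- v{\left(c{\left(-12,5 \right)} \right)} = - \sqrt{-302 - 13} = - \sqrt{-315} = - 3 i \sqrt{35}$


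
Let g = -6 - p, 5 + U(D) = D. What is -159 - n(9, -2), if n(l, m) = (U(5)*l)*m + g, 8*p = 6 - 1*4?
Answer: -611/4 ≈ -152.75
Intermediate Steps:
p = ¼ (p = (6 - 1*4)/8 = (6 - 4)/8 = (⅛)*2 = ¼ ≈ 0.25000)
U(D) = -5 + D
g = -25/4 (g = -6 - 1*¼ = -6 - ¼ = -25/4 ≈ -6.2500)
n(l, m) = -25/4 (n(l, m) = ((-5 + 5)*l)*m - 25/4 = (0*l)*m - 25/4 = 0*m - 25/4 = 0 - 25/4 = -25/4)
-159 - n(9, -2) = -159 - 1*(-25/4) = -159 + 25/4 = -611/4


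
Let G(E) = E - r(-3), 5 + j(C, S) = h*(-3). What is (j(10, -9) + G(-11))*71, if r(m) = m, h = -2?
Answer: -497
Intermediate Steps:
j(C, S) = 1 (j(C, S) = -5 - 2*(-3) = -5 + 6 = 1)
G(E) = 3 + E (G(E) = E - 1*(-3) = E + 3 = 3 + E)
(j(10, -9) + G(-11))*71 = (1 + (3 - 11))*71 = (1 - 8)*71 = -7*71 = -497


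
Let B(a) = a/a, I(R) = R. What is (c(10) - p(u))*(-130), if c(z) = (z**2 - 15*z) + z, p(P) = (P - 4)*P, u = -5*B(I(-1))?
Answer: 11050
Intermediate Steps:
B(a) = 1
u = -5 (u = -5*1 = -5)
p(P) = P*(-4 + P) (p(P) = (-4 + P)*P = P*(-4 + P))
c(z) = z**2 - 14*z
(c(10) - p(u))*(-130) = (10*(-14 + 10) - (-5)*(-4 - 5))*(-130) = (10*(-4) - (-5)*(-9))*(-130) = (-40 - 1*45)*(-130) = (-40 - 45)*(-130) = -85*(-130) = 11050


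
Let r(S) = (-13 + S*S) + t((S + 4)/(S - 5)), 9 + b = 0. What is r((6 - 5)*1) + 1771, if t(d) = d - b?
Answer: 7067/4 ≈ 1766.8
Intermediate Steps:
b = -9 (b = -9 + 0 = -9)
t(d) = 9 + d (t(d) = d - 1*(-9) = d + 9 = 9 + d)
r(S) = -4 + S² + (4 + S)/(-5 + S) (r(S) = (-13 + S*S) + (9 + (S + 4)/(S - 5)) = (-13 + S²) + (9 + (4 + S)/(-5 + S)) = -4 + S² + (4 + S)/(-5 + S))
r((6 - 5)*1) + 1771 = (4 + (6 - 5)*1 + (-5 + (6 - 5)*1)*(-4 + ((6 - 5)*1)²))/(-5 + (6 - 5)*1) + 1771 = (4 + 1*1 + (-5 + 1*1)*(-4 + (1*1)²))/(-5 + 1*1) + 1771 = (4 + 1 + (-5 + 1)*(-4 + 1²))/(-5 + 1) + 1771 = (4 + 1 - 4*(-4 + 1))/(-4) + 1771 = -(4 + 1 - 4*(-3))/4 + 1771 = -(4 + 1 + 12)/4 + 1771 = -¼*17 + 1771 = -17/4 + 1771 = 7067/4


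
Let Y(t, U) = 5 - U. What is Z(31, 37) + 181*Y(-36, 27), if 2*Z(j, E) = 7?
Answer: -7957/2 ≈ -3978.5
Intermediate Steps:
Z(j, E) = 7/2 (Z(j, E) = (1/2)*7 = 7/2)
Z(31, 37) + 181*Y(-36, 27) = 7/2 + 181*(5 - 1*27) = 7/2 + 181*(5 - 27) = 7/2 + 181*(-22) = 7/2 - 3982 = -7957/2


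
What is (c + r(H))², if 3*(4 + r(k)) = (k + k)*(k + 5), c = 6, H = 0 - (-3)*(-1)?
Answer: 4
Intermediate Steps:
H = -3 (H = 0 - 1*3 = 0 - 3 = -3)
r(k) = -4 + 2*k*(5 + k)/3 (r(k) = -4 + ((k + k)*(k + 5))/3 = -4 + ((2*k)*(5 + k))/3 = -4 + (2*k*(5 + k))/3 = -4 + 2*k*(5 + k)/3)
(c + r(H))² = (6 + (-4 + (⅔)*(-3)² + (10/3)*(-3)))² = (6 + (-4 + (⅔)*9 - 10))² = (6 + (-4 + 6 - 10))² = (6 - 8)² = (-2)² = 4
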